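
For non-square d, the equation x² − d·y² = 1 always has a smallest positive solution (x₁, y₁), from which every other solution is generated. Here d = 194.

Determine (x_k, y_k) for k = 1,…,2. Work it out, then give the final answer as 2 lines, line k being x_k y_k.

√194 = [13; 1,12,1,26, …], period ℓ=4 (even) → k=3
i=0: a=13 ⇒ p=13, q=1
…
i=2: a=12 ⇒ p=181, q=13
i=3: a=1 ⇒ p=195, q=14
→ (195, 14).  Check: 195²=38025, 194·14²=38024, difference 1.
k=2:  x_2 = 195·195+194·14·14 = 76049,  y_2 = 195·14+14·195 = 5460

195 14
76049 5460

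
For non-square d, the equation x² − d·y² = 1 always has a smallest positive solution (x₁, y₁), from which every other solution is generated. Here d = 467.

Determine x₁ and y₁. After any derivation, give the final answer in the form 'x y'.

1625626 75225

√467 = [21; 1,1,1,1,3,…,1,1,42, …], period ℓ=14 (even) → k=13
i=0: a=21 ⇒ p=21, q=1
…
i=4: a=1 ⇒ p=108, q=5
i=5: a=3 ⇒ p=389, q=18
i=6: a=3 ⇒ p=1275, q=59
i=7: a=21 ⇒ p=27164, q=1257
…
i=10: a=1 ⇒ p=358232, q=16577
i=11: a=1 ⇒ p=633697, q=29324
i=12: a=1 ⇒ p=991929, q=45901
i=13: a=1 ⇒ p=1625626, q=75225
(x₁, y₁) = (1625626, 75225);  1625626² − 467·75225² = 1 ✓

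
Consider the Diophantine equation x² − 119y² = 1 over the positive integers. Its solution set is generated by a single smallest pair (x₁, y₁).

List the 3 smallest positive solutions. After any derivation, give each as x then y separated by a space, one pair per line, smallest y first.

√119 = [10; 1,9,1,20, …], period ℓ=4 (even) → k=3
step 0: (10, 1)  from 10·(1,0) + (0,1)
…
step 2: (109, 10)  from 9·(11,1) + (10,1)
step 3: (120, 11)  from 1·(109,10) + (11,1)
→ (120, 11).  Check: 120²=14400, 119·11²=14399, difference 1.
k=2:  x_2 = 120·120+119·11·11 = 28799,  y_2 = 120·11+11·120 = 2640
k=3:  x_3 = 120·28799+119·11·2640 = 6911640,  y_3 = 120·2640+11·28799 = 633589

120 11
28799 2640
6911640 633589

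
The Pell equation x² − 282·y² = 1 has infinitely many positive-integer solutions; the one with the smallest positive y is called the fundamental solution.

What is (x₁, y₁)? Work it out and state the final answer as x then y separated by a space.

2351 140

[16; 1,3,1,4,1,3,1,32] for √282; ℓ=8 ⇒ convergent index 7
k=0  a_k=16  p_k/q_k = 16/1
…
k=3  a_k=1  p_k/q_k = 84/5
k=4  a_k=4  p_k/q_k = 403/24
…
k=6  a_k=3  p_k/q_k = 1864/111
k=7  a_k=1  p_k/q_k = 2351/140
→ (2351, 140).  Check: 2351²=5527201, 282·140²=5527200, difference 1.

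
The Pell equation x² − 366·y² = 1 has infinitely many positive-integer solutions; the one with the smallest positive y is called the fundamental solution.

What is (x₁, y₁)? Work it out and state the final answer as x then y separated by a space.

d=366: √d = [19; 7,1,1,1,2,12,2,1,1,1,7,38] (ℓ=12, even), read p_11/q_11
step 0: (19, 1)  from 19·(1,0) + (0,1)
step 1: (134, 7)  from 7·(19,1) + (1,0)
step 2: (153, 8)  from 1·(134,7) + (19,1)
step 3: (287, 15)  from 1·(153,8) + (134,7)
step 4: (440, 23)  from 1·(287,15) + (153,8)
step 5: (1167, 61)  from 2·(440,23) + (287,15)
step 6: (14444, 755)  from 12·(1167,61) + (440,23)
step 7: (30055, 1571)  from 2·(14444,755) + (1167,61)
step 8: (44499, 2326)  from 1·(30055,1571) + (14444,755)
step 9: (74554, 3897)  from 1·(44499,2326) + (30055,1571)
step 10: (119053, 6223)  from 1·(74554,3897) + (44499,2326)
step 11: (907925, 47458)  from 7·(119053,6223) + (74554,3897)
(x₁, y₁) = (907925, 47458);  907925² − 366·47458² = 1 ✓

907925 47458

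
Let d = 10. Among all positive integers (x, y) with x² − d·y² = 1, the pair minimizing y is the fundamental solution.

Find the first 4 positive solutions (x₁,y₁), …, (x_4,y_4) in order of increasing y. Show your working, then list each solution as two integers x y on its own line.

√10 = [3; 6, …], period ℓ=1 (odd) → k=1
a_0=3:  p_0=3·1+0=3,  q_0=3·0+1=1
a_1=6:  p_1=6·3+1=19,  q_1=6·1+0=6
fundamental: x₁=19, y₁=6  (since 361 − 10·36 = 1)
n=2: (19,6)∘(19,6) = (19·19+10·6·6, 19·6+6·19) = (721,228)
n=3: (721,228)∘(19,6) = (19·721+10·6·228, 19·228+6·721) = (27379,8658)
n=4: (27379,8658)∘(19,6) = (19·27379+10·6·8658, 19·8658+6·27379) = (1039681,328776)

19 6
721 228
27379 8658
1039681 328776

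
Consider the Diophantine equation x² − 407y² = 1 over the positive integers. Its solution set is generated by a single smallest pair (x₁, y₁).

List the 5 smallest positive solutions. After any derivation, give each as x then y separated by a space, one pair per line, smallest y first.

2663 132
14183137 703032
75539384999 3744348300
402322750321537 19942398342768
2142770892673121063 106213209829234068

[20; 5,1,2,1,5,40] for √407; ℓ=6 ⇒ convergent index 5
a_0=20:  p_0=20·1+0=20,  q_0=20·0+1=1
…
a_3=2:  p_3=2·121+101=343,  q_3=2·6+5=17
a_4=1:  p_4=1·343+121=464,  q_4=1·17+6=23
a_5=5:  p_5=5·464+343=2663,  q_5=5·23+17=132
→ (2663, 132).  Check: 2663²=7091569, 407·132²=7091568, difference 1.
n=2: (2663,132)∘(2663,132) = (2663·2663+407·132·132, 2663·132+132·2663) = (14183137,703032)
n=3: (14183137,703032)∘(2663,132) = (2663·14183137+407·132·703032, 2663·703032+132·14183137) = (75539384999,3744348300)
n=4: (75539384999,3744348300)∘(2663,132) = (2663·75539384999+407·132·3744348300, 2663·3744348300+132·75539384999) = (402322750321537,19942398342768)
n=5: (402322750321537,19942398342768)∘(2663,132) = (2663·402322750321537+407·132·19942398342768, 2663·19942398342768+132·402322750321537) = (2142770892673121063,106213209829234068)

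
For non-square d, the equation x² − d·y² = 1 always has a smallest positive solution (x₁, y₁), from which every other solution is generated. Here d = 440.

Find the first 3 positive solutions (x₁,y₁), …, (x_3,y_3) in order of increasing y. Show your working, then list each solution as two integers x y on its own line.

[20; 1,40] for √440; ℓ=2 ⇒ convergent index 1
step 0: (20, 1)  from 20·(1,0) + (0,1)
step 1: (21, 1)  from 1·(20,1) + (1,0)
(x₁, y₁) = (21, 1);  21² − 440·1² = 1 ✓
(x_2, y_2) = (21·21 + 440·1·1, 21·1 + 1·21) = (881, 42)
(x_3, y_3) = (21·881 + 440·1·42, 21·42 + 1·881) = (36981, 1763)

21 1
881 42
36981 1763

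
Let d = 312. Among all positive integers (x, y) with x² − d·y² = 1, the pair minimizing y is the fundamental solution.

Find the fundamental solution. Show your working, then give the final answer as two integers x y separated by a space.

53 3

√312 → a₀=17, period (1,1,1,34); ℓ=4 even so k=3
i=0: a=17 ⇒ p=17, q=1
…
i=2: a=1 ⇒ p=35, q=2
i=3: a=1 ⇒ p=53, q=3
(x₁, y₁) = (53, 3);  53² − 312·3² = 1 ✓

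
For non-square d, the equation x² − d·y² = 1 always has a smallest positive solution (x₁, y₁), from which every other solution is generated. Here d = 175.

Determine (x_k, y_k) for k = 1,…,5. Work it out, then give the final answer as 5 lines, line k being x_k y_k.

2024 153
8193151 619344
33165873224 2507104359
134255446617601 10148757825888
543466014742175624 41082169172090265

d=175: √d = [13; 4,2,1,2,4,26] (ℓ=6, even), read p_5/q_5
a_0=13:  p_0=13·1+0=13,  q_0=13·0+1=1
…
a_4=2:  p_4=2·172+119=463,  q_4=2·13+9=35
a_5=4:  p_5=4·463+172=2024,  q_5=4·35+13=153
fundamental: x₁=2024, y₁=153  (since 4096576 − 175·23409 = 1)
(x_2, y_2) = (2024·2024 + 175·153·153, 2024·153 + 153·2024) = (8193151, 619344)
(x_3, y_3) = (2024·8193151 + 175·153·619344, 2024·619344 + 153·8193151) = (33165873224, 2507104359)
(x_4, y_4) = (2024·33165873224 + 175·153·2507104359, 2024·2507104359 + 153·33165873224) = (134255446617601, 10148757825888)
(x_5, y_5) = (2024·134255446617601 + 175·153·10148757825888, 2024·10148757825888 + 153·134255446617601) = (543466014742175624, 41082169172090265)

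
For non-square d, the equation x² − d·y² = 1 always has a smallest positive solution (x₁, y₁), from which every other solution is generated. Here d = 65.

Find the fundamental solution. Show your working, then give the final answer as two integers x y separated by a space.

√65 → a₀=8, period (16); ℓ=1 odd so k=1
k=0  a_k=8  p_k/q_k = 8/1
k=1  a_k=16  p_k/q_k = 129/16
→ (129, 16).  Check: 129²=16641, 65·16²=16640, difference 1.

129 16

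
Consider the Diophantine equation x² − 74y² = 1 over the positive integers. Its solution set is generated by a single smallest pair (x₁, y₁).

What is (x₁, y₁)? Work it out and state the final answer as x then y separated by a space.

√74 = [8; 1,1,1,1,16, …], period ℓ=5 (odd) → k=9
k=0  a_k=8  p_k/q_k = 8/1
k=1  a_k=1  p_k/q_k = 9/1
…
k=3  a_k=1  p_k/q_k = 26/3
…
k=5  a_k=16  p_k/q_k = 714/83
…
k=8  a_k=1  p_k/q_k = 2228/259
k=9  a_k=1  p_k/q_k = 3699/430
fundamental: x₁=3699, y₁=430  (since 13682601 − 74·184900 = 1)

3699 430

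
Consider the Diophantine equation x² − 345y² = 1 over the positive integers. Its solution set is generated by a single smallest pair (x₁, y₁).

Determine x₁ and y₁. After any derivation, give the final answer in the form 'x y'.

6761 364

√345 = [18; 1,1,2,1,6,1,2,1,1,36, …], period ℓ=10 (even) → k=9
i=0: a=18 ⇒ p=18, q=1
…
i=4: a=1 ⇒ p=130, q=7
…
i=8: a=1 ⇒ p=3882, q=209
i=9: a=1 ⇒ p=6761, q=364
→ (6761, 364).  Check: 6761²=45711121, 345·364²=45711120, difference 1.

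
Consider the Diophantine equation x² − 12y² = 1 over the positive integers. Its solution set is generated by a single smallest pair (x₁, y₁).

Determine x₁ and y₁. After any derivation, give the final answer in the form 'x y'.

√12 = [3; 2,6, …], period ℓ=2 (even) → k=1
k=0  a_k=3  p_k/q_k = 3/1
k=1  a_k=2  p_k/q_k = 7/2
(x₁, y₁) = (7, 2);  7² − 12·2² = 1 ✓

7 2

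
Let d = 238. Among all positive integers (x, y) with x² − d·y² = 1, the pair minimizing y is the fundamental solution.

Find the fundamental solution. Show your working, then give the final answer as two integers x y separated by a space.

11663 756

√238 = [15; 2,2,1,14,1,2,2,30, …], period ℓ=8 (even) → k=7
step 0: (15, 1)  from 15·(1,0) + (0,1)
step 1: (31, 2)  from 2·(15,1) + (1,0)
step 2: (77, 5)  from 2·(31,2) + (15,1)
step 3: (108, 7)  from 1·(77,5) + (31,2)
step 4: (1589, 103)  from 14·(108,7) + (77,5)
step 5: (1697, 110)  from 1·(1589,103) + (108,7)
step 6: (4983, 323)  from 2·(1697,110) + (1589,103)
step 7: (11663, 756)  from 2·(4983,323) + (1697,110)
(x₁, y₁) = (11663, 756);  11663² − 238·756² = 1 ✓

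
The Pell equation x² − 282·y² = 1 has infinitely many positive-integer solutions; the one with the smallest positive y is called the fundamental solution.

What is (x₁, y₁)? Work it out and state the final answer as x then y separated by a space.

2351 140

d=282: √d = [16; 1,3,1,4,1,3,1,32] (ℓ=8, even), read p_7/q_7
i=0: a=16 ⇒ p=16, q=1
i=1: a=1 ⇒ p=17, q=1
i=2: a=3 ⇒ p=67, q=4
…
i=6: a=3 ⇒ p=1864, q=111
i=7: a=1 ⇒ p=2351, q=140
fundamental: x₁=2351, y₁=140  (since 5527201 − 282·19600 = 1)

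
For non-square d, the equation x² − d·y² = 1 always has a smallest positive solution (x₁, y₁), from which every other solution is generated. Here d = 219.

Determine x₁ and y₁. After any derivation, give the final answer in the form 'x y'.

74 5

√219 → a₀=14, period (1,3,1,28); ℓ=4 even so k=3
i=0: a=14 ⇒ p=14, q=1
…
i=2: a=3 ⇒ p=59, q=4
i=3: a=1 ⇒ p=74, q=5
fundamental: x₁=74, y₁=5  (since 5476 − 219·25 = 1)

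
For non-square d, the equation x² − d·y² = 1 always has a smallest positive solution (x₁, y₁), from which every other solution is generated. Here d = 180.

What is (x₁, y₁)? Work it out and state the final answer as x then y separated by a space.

√180 → a₀=13, period (2,2,2,26); ℓ=4 even so k=3
a_0=13:  p_0=13·1+0=13,  q_0=13·0+1=1
…
a_2=2:  p_2=2·27+13=67,  q_2=2·2+1=5
a_3=2:  p_3=2·67+27=161,  q_3=2·5+2=12
(x₁, y₁) = (161, 12);  161² − 180·12² = 1 ✓

161 12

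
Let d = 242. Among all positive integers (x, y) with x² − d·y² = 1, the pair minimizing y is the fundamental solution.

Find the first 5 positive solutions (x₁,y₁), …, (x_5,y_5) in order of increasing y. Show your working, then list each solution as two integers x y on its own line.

√242 → a₀=15, period (1,1,3,1,14,1,3,1,1,30); ℓ=10 even so k=9
i=0: a=15 ⇒ p=15, q=1
…
i=2: a=1 ⇒ p=31, q=2
…
i=8: a=1 ⇒ p=10905, q=701
i=9: a=1 ⇒ p=19601, q=1260
fundamental: x₁=19601, y₁=1260  (since 384199201 − 242·1587600 = 1)
k=2:  x_2 = 19601·19601+242·1260·1260 = 768398401,  y_2 = 19601·1260+1260·19601 = 49394520
k=3:  x_3 = 19601·768398401+242·1260·49394520 = 30122754096401,  y_3 = 19601·49394520+1260·768398401 = 1936363971780
k=4:  x_4 = 19601·30122754096401+242·1260·1936363971780 = 1180872205318713601,  y_4 = 19601·1936363971780+1260·30122754096401 = 75909340372325040
k=5:  x_5 = 19601·1180872205318713601+242·1260·75909340372325040 = 46292552162781456490001,  y_5 = 19601·75909340372325040+1260·1180872205318713601 = 2975797959339522246300

19601 1260
768398401 49394520
30122754096401 1936363971780
1180872205318713601 75909340372325040
46292552162781456490001 2975797959339522246300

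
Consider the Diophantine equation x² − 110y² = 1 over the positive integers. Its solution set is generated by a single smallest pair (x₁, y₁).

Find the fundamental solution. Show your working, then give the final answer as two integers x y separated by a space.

21 2

√110 = [10; 2,20, …], period ℓ=2 (even) → k=1
i=0: a=10 ⇒ p=10, q=1
i=1: a=2 ⇒ p=21, q=2
(x₁, y₁) = (21, 2);  21² − 110·2² = 1 ✓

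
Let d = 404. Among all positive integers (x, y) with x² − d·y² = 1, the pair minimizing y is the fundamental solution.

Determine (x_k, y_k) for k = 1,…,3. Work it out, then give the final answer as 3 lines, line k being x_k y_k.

201 10
80801 4020
32481801 1616030

√404 → a₀=20, period (10,40); ℓ=2 even so k=1
i=0: a=20 ⇒ p=20, q=1
i=1: a=10 ⇒ p=201, q=10
fundamental: x₁=201, y₁=10  (since 40401 − 404·100 = 1)
k=2:  x_2 = 201·201+404·10·10 = 80801,  y_2 = 201·10+10·201 = 4020
k=3:  x_3 = 201·80801+404·10·4020 = 32481801,  y_3 = 201·4020+10·80801 = 1616030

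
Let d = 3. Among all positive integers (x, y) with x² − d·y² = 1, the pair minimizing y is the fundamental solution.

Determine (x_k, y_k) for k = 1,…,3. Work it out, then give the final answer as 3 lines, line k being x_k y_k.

d=3: √d = [1; 1,2] (ℓ=2, even), read p_1/q_1
a_0=1:  p_0=1·1+0=1,  q_0=1·0+1=1
a_1=1:  p_1=1·1+1=2,  q_1=1·1+0=1
fundamental: x₁=2, y₁=1  (since 4 − 3·1 = 1)
(x_2, y_2) = (2·2 + 3·1·1, 2·1 + 1·2) = (7, 4)
(x_3, y_3) = (2·7 + 3·1·4, 2·4 + 1·7) = (26, 15)

2 1
7 4
26 15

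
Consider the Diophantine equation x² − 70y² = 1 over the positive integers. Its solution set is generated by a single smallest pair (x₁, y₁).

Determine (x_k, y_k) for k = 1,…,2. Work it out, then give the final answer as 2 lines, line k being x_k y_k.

d=70: √d = [8; 2,1,2,1,2,16] (ℓ=6, even), read p_5/q_5
i=0: a=8 ⇒ p=8, q=1
i=1: a=2 ⇒ p=17, q=2
i=2: a=1 ⇒ p=25, q=3
…
i=4: a=1 ⇒ p=92, q=11
i=5: a=2 ⇒ p=251, q=30
→ (251, 30).  Check: 251²=63001, 70·30²=63000, difference 1.
n=2: (251,30)∘(251,30) = (251·251+70·30·30, 251·30+30·251) = (126001,15060)

251 30
126001 15060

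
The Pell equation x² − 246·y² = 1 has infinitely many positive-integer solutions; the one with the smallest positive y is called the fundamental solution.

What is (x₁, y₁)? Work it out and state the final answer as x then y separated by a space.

88805 5662

[15; 1,2,5,1,14,1,5,2,1,30] for √246; ℓ=10 ⇒ convergent index 9
step 0: (15, 1)  from 15·(1,0) + (0,1)
…
step 2: (47, 3)  from 2·(16,1) + (15,1)
…
step 6: (4721, 301)  from 1·(4423,282) + (298,19)
…
step 8: (60777, 3875)  from 2·(28028,1787) + (4721,301)
step 9: (88805, 5662)  from 1·(60777,3875) + (28028,1787)
(x₁, y₁) = (88805, 5662);  88805² − 246·5662² = 1 ✓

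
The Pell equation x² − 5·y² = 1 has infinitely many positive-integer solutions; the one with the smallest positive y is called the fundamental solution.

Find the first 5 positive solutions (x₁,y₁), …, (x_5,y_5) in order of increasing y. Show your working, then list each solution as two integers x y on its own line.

√5 → a₀=2, period (4); ℓ=1 odd so k=1
step 0: (2, 1)  from 2·(1,0) + (0,1)
step 1: (9, 4)  from 4·(2,1) + (1,0)
→ (9, 4).  Check: 9²=81, 5·4²=80, difference 1.
n=2: (9,4)∘(9,4) = (9·9+5·4·4, 9·4+4·9) = (161,72)
n=3: (161,72)∘(9,4) = (9·161+5·4·72, 9·72+4·161) = (2889,1292)
n=4: (2889,1292)∘(9,4) = (9·2889+5·4·1292, 9·1292+4·2889) = (51841,23184)
n=5: (51841,23184)∘(9,4) = (9·51841+5·4·23184, 9·23184+4·51841) = (930249,416020)

9 4
161 72
2889 1292
51841 23184
930249 416020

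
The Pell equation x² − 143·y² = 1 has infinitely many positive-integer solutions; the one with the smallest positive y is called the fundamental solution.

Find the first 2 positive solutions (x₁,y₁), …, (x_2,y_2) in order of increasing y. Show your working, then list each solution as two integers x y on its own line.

12 1
287 24

√143 = [11; 1,22, …], period ℓ=2 (even) → k=1
step 0: (11, 1)  from 11·(1,0) + (0,1)
step 1: (12, 1)  from 1·(11,1) + (1,0)
(x₁, y₁) = (12, 1);  12² − 143·1² = 1 ✓
(x_2, y_2) = (12·12 + 143·1·1, 12·1 + 1·12) = (287, 24)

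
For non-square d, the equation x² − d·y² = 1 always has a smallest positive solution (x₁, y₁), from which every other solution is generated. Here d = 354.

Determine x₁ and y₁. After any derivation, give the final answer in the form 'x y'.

√354 → a₀=18, period (1,4,2,2,18,2,2,4,1,36); ℓ=10 even so k=9
i=0: a=18 ⇒ p=18, q=1
i=1: a=1 ⇒ p=19, q=1
i=2: a=4 ⇒ p=94, q=5
i=3: a=2 ⇒ p=207, q=11
…
i=5: a=18 ⇒ p=9351, q=497
i=6: a=2 ⇒ p=19210, q=1021
i=7: a=2 ⇒ p=47771, q=2539
i=8: a=4 ⇒ p=210294, q=11177
i=9: a=1 ⇒ p=258065, q=13716
(x₁, y₁) = (258065, 13716);  258065² − 354·13716² = 1 ✓

258065 13716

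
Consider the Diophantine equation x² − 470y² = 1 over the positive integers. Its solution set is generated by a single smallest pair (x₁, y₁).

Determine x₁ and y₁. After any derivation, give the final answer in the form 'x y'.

√470 = [21; 1,2,8,2,1,42, …], period ℓ=6 (even) → k=5
k=0  a_k=21  p_k/q_k = 21/1
k=1  a_k=1  p_k/q_k = 22/1
…
k=3  a_k=8  p_k/q_k = 542/25
k=4  a_k=2  p_k/q_k = 1149/53
k=5  a_k=1  p_k/q_k = 1691/78
(x₁, y₁) = (1691, 78);  1691² − 470·78² = 1 ✓

1691 78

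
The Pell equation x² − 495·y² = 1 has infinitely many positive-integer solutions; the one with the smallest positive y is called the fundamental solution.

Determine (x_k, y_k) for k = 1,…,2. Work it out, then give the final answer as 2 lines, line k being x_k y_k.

89 4
15841 712

√495 → a₀=22, period (4,44); ℓ=2 even so k=1
step 0: (22, 1)  from 22·(1,0) + (0,1)
step 1: (89, 4)  from 4·(22,1) + (1,0)
fundamental: x₁=89, y₁=4  (since 7921 − 495·16 = 1)
k=2:  x_2 = 89·89+495·4·4 = 15841,  y_2 = 89·4+4·89 = 712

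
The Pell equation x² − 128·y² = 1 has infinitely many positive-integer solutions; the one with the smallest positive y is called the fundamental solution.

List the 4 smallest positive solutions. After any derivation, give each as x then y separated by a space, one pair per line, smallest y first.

√128 = [11; 3,5,3,22, …], period ℓ=4 (even) → k=3
k=0  a_k=11  p_k/q_k = 11/1
k=1  a_k=3  p_k/q_k = 34/3
k=2  a_k=5  p_k/q_k = 181/16
k=3  a_k=3  p_k/q_k = 577/51
→ (577, 51).  Check: 577²=332929, 128·51²=332928, difference 1.
k=2:  x_2 = 577·577+128·51·51 = 665857,  y_2 = 577·51+51·577 = 58854
k=3:  x_3 = 577·665857+128·51·58854 = 768398401,  y_3 = 577·58854+51·665857 = 67917465
k=4:  x_4 = 577·768398401+128·51·67917465 = 886731088897,  y_4 = 577·67917465+51·768398401 = 78376695756

577 51
665857 58854
768398401 67917465
886731088897 78376695756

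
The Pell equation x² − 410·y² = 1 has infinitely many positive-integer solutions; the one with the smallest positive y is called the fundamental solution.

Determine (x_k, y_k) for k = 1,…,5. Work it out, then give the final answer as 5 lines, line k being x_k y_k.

81 4
13121 648
2125521 104972
344321281 17004816
55777922001 2754675220

√410 = [20; 4,40, …], period ℓ=2 (even) → k=1
step 0: (20, 1)  from 20·(1,0) + (0,1)
step 1: (81, 4)  from 4·(20,1) + (1,0)
(x₁, y₁) = (81, 4);  81² − 410·4² = 1 ✓
k=2:  x_2 = 81·81+410·4·4 = 13121,  y_2 = 81·4+4·81 = 648
k=3:  x_3 = 81·13121+410·4·648 = 2125521,  y_3 = 81·648+4·13121 = 104972
k=4:  x_4 = 81·2125521+410·4·104972 = 344321281,  y_4 = 81·104972+4·2125521 = 17004816
k=5:  x_5 = 81·344321281+410·4·17004816 = 55777922001,  y_5 = 81·17004816+4·344321281 = 2754675220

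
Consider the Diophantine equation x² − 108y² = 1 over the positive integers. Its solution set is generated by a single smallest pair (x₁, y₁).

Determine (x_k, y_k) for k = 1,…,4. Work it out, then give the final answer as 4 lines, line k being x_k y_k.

1351 130
3650401 351260
9863382151 949104390
26650854921601 2564479710520

[10; 2,1,1,4,1,1,2,20] for √108; ℓ=8 ⇒ convergent index 7
a_0=10:  p_0=10·1+0=10,  q_0=10·0+1=1
a_1=2:  p_1=2·10+1=21,  q_1=2·1+0=2
a_2=1:  p_2=1·21+10=31,  q_2=1·2+1=3
a_3=1:  p_3=1·31+21=52,  q_3=1·3+2=5
…
a_6=1:  p_6=1·291+239=530,  q_6=1·28+23=51
a_7=2:  p_7=2·530+291=1351,  q_7=2·51+28=130
fundamental: x₁=1351, y₁=130  (since 1825201 − 108·16900 = 1)
(x_2, y_2) = (1351·1351 + 108·130·130, 1351·130 + 130·1351) = (3650401, 351260)
(x_3, y_3) = (1351·3650401 + 108·130·351260, 1351·351260 + 130·3650401) = (9863382151, 949104390)
(x_4, y_4) = (1351·9863382151 + 108·130·949104390, 1351·949104390 + 130·9863382151) = (26650854921601, 2564479710520)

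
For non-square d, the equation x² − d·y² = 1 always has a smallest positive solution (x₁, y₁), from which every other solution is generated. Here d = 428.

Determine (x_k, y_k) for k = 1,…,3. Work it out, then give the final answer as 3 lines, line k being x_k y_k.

1850887 89466
6851565373537 331182912684
25362946559057703751 1225964295417811950

d=428: √d = [20; 1,2,4,1,5,10,5,1,4,2,1,40] (ℓ=12, even), read p_11/q_11
a_0=20:  p_0=20·1+0=20,  q_0=20·0+1=1
a_1=1:  p_1=1·20+1=21,  q_1=1·1+0=1
a_2=2:  p_2=2·21+20=62,  q_2=2·1+1=3
a_3=4:  p_3=4·62+21=269,  q_3=4·3+1=13
…
a_5=5:  p_5=5·331+269=1924,  q_5=5·16+13=93
…
a_7=5:  p_7=5·19571+1924=99779,  q_7=5·946+93=4823
a_8=1:  p_8=1·99779+19571=119350,  q_8=1·4823+946=5769
a_9=4:  p_9=4·119350+99779=577179,  q_9=4·5769+4823=27899
a_10=2:  p_10=2·577179+119350=1273708,  q_10=2·27899+5769=61567
a_11=1:  p_11=1·1273708+577179=1850887,  q_11=1·61567+27899=89466
(x₁, y₁) = (1850887, 89466);  1850887² − 428·89466² = 1 ✓
k=2:  x_2 = 1850887·1850887+428·89466·89466 = 6851565373537,  y_2 = 1850887·89466+89466·1850887 = 331182912684
k=3:  x_3 = 1850887·6851565373537+428·89466·331182912684 = 25362946559057703751,  y_3 = 1850887·331182912684+89466·6851565373537 = 1225964295417811950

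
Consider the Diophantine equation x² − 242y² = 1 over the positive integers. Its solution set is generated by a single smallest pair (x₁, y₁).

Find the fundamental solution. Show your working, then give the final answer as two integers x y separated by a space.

19601 1260

d=242: √d = [15; 1,1,3,1,14,1,3,1,1,30] (ℓ=10, even), read p_9/q_9
k=0  a_k=15  p_k/q_k = 15/1
…
k=3  a_k=3  p_k/q_k = 109/7
…
k=6  a_k=1  p_k/q_k = 2209/142
…
k=8  a_k=1  p_k/q_k = 10905/701
k=9  a_k=1  p_k/q_k = 19601/1260
fundamental: x₁=19601, y₁=1260  (since 384199201 − 242·1587600 = 1)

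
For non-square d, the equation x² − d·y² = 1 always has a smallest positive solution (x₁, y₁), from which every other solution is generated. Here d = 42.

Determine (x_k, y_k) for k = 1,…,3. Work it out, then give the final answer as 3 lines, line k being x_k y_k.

√42 → a₀=6, period (2,12); ℓ=2 even so k=1
k=0  a_k=6  p_k/q_k = 6/1
k=1  a_k=2  p_k/q_k = 13/2
(x₁, y₁) = (13, 2);  13² − 42·2² = 1 ✓
k=2:  x_2 = 13·13+42·2·2 = 337,  y_2 = 13·2+2·13 = 52
k=3:  x_3 = 13·337+42·2·52 = 8749,  y_3 = 13·52+2·337 = 1350

13 2
337 52
8749 1350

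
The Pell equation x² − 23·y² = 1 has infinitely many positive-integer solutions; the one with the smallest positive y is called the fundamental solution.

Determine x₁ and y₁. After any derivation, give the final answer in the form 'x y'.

24 5

[4; 1,3,1,8] for √23; ℓ=4 ⇒ convergent index 3
step 0: (4, 1)  from 4·(1,0) + (0,1)
…
step 2: (19, 4)  from 3·(5,1) + (4,1)
step 3: (24, 5)  from 1·(19,4) + (5,1)
fundamental: x₁=24, y₁=5  (since 576 − 23·25 = 1)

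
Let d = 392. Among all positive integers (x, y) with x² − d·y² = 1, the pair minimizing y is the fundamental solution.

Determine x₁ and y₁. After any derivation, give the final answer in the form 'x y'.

99 5

[19; 1,3,1,38] for √392; ℓ=4 ⇒ convergent index 3
step 0: (19, 1)  from 19·(1,0) + (0,1)
…
step 2: (79, 4)  from 3·(20,1) + (19,1)
step 3: (99, 5)  from 1·(79,4) + (20,1)
fundamental: x₁=99, y₁=5  (since 9801 − 392·25 = 1)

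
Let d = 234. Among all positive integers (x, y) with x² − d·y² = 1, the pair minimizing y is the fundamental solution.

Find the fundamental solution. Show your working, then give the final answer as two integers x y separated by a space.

[15; 3,2,1,2,1,2,3,30] for √234; ℓ=8 ⇒ convergent index 7
i=0: a=15 ⇒ p=15, q=1
i=1: a=3 ⇒ p=46, q=3
…
i=3: a=1 ⇒ p=153, q=10
i=4: a=2 ⇒ p=413, q=27
…
i=6: a=2 ⇒ p=1545, q=101
i=7: a=3 ⇒ p=5201, q=340
→ (5201, 340).  Check: 5201²=27050401, 234·340²=27050400, difference 1.

5201 340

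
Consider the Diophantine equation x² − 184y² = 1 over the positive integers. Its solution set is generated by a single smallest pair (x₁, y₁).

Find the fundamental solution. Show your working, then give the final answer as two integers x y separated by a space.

24335 1794

d=184: √d = [13; 1,1,3,2,1,2,1,2,3,1,1,26] (ℓ=12, even), read p_11/q_11
i=0: a=13 ⇒ p=13, q=1
i=1: a=1 ⇒ p=14, q=1
i=2: a=1 ⇒ p=27, q=2
…
i=4: a=2 ⇒ p=217, q=16
i=5: a=1 ⇒ p=312, q=23
i=6: a=2 ⇒ p=841, q=62
i=7: a=1 ⇒ p=1153, q=85
i=8: a=2 ⇒ p=3147, q=232
i=9: a=3 ⇒ p=10594, q=781
i=10: a=1 ⇒ p=13741, q=1013
i=11: a=1 ⇒ p=24335, q=1794
(x₁, y₁) = (24335, 1794);  24335² − 184·1794² = 1 ✓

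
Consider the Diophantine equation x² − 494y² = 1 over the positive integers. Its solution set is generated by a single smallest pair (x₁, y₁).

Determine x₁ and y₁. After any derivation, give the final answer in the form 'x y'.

73035 3286

[22; 4,2,2,1,2,1,2,2,4,44] for √494; ℓ=10 ⇒ convergent index 9
step 0: (22, 1)  from 22·(1,0) + (0,1)
step 1: (89, 4)  from 4·(22,1) + (1,0)
step 2: (200, 9)  from 2·(89,4) + (22,1)
…
step 4: (689, 31)  from 1·(489,22) + (200,9)
step 5: (1867, 84)  from 2·(689,31) + (489,22)
…
step 7: (6979, 314)  from 2·(2556,115) + (1867,84)
step 8: (16514, 743)  from 2·(6979,314) + (2556,115)
step 9: (73035, 3286)  from 4·(16514,743) + (6979,314)
fundamental: x₁=73035, y₁=3286  (since 5334111225 − 494·10797796 = 1)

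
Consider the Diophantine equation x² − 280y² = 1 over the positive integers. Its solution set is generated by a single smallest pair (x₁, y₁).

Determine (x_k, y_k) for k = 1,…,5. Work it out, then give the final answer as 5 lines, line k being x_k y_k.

251 15
126001 7530
63252251 3780045
31752504001 1897575060
15939693756251 952578900075

d=280: √d = [16; 1,2,1,2,1,32] (ℓ=6, even), read p_5/q_5
step 0: (16, 1)  from 16·(1,0) + (0,1)
step 1: (17, 1)  from 1·(16,1) + (1,0)
step 2: (50, 3)  from 2·(17,1) + (16,1)
step 3: (67, 4)  from 1·(50,3) + (17,1)
step 4: (184, 11)  from 2·(67,4) + (50,3)
step 5: (251, 15)  from 1·(184,11) + (67,4)
(x₁, y₁) = (251, 15);  251² − 280·15² = 1 ✓
n=2: (251,15)∘(251,15) = (251·251+280·15·15, 251·15+15·251) = (126001,7530)
n=3: (126001,7530)∘(251,15) = (251·126001+280·15·7530, 251·7530+15·126001) = (63252251,3780045)
n=4: (63252251,3780045)∘(251,15) = (251·63252251+280·15·3780045, 251·3780045+15·63252251) = (31752504001,1897575060)
n=5: (31752504001,1897575060)∘(251,15) = (251·31752504001+280·15·1897575060, 251·1897575060+15·31752504001) = (15939693756251,952578900075)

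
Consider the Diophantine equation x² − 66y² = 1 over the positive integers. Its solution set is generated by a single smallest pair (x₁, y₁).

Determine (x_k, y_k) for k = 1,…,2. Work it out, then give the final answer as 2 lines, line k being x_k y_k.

√66 = [8; 8,16, …], period ℓ=2 (even) → k=1
i=0: a=8 ⇒ p=8, q=1
i=1: a=8 ⇒ p=65, q=8
(x₁, y₁) = (65, 8);  65² − 66·8² = 1 ✓
n=2: (65,8)∘(65,8) = (65·65+66·8·8, 65·8+8·65) = (8449,1040)

65 8
8449 1040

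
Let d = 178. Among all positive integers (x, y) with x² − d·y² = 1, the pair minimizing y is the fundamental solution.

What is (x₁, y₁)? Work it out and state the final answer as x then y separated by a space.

1601 120

[13; 2,1,12,1,2,26] for √178; ℓ=6 ⇒ convergent index 5
a_0=13:  p_0=13·1+0=13,  q_0=13·0+1=1
…
a_2=1:  p_2=1·27+13=40,  q_2=1·2+1=3
…
a_4=1:  p_4=1·507+40=547,  q_4=1·38+3=41
a_5=2:  p_5=2·547+507=1601,  q_5=2·41+38=120
fundamental: x₁=1601, y₁=120  (since 2563201 − 178·14400 = 1)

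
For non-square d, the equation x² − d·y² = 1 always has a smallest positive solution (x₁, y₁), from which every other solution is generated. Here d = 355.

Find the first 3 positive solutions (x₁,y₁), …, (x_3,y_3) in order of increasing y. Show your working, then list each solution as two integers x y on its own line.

954809 50676
1823320452961 96771801768
3481845556741524089 184797174548553948

√355 = [18; 1,5,3,3,1,6,1,3,3,5,1,36, …], period ℓ=12 (even) → k=11
step 0: (18, 1)  from 18·(1,0) + (0,1)
…
step 2: (113, 6)  from 5·(19,1) + (18,1)
step 3: (358, 19)  from 3·(113,6) + (19,1)
…
step 7: (12002, 637)  from 1·(10457,555) + (1545,82)
…
step 9: (151391, 8035)  from 3·(46463,2466) + (12002,637)
step 10: (803418, 42641)  from 5·(151391,8035) + (46463,2466)
step 11: (954809, 50676)  from 1·(803418,42641) + (151391,8035)
(x₁, y₁) = (954809, 50676);  954809² − 355·50676² = 1 ✓
k=2:  x_2 = 954809·954809+355·50676·50676 = 1823320452961,  y_2 = 954809·50676+50676·954809 = 96771801768
k=3:  x_3 = 954809·1823320452961+355·50676·96771801768 = 3481845556741524089,  y_3 = 954809·96771801768+50676·1823320452961 = 184797174548553948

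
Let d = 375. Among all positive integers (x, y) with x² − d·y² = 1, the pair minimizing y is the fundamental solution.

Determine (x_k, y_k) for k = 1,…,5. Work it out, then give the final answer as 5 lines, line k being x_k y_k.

15124 781
457470751 23623688
13837575261124 714569313843
418558976041008001 21614292581499376
12660571893450834753124 653789121290623811405

√375 = [19; 2,1,2,1,5,1,2,1,2,38, …], period ℓ=10 (even) → k=9
a_0=19:  p_0=19·1+0=19,  q_0=19·0+1=1
a_1=2:  p_1=2·19+1=39,  q_1=2·1+0=2
a_2=1:  p_2=1·39+19=58,  q_2=1·2+1=3
…
a_5=5:  p_5=5·213+155=1220,  q_5=5·11+8=63
a_6=1:  p_6=1·1220+213=1433,  q_6=1·63+11=74
a_7=2:  p_7=2·1433+1220=4086,  q_7=2·74+63=211
a_8=1:  p_8=1·4086+1433=5519,  q_8=1·211+74=285
a_9=2:  p_9=2·5519+4086=15124,  q_9=2·285+211=781
→ (15124, 781).  Check: 15124²=228735376, 375·781²=228735375, difference 1.
(x_2, y_2) = (15124·15124 + 375·781·781, 15124·781 + 781·15124) = (457470751, 23623688)
(x_3, y_3) = (15124·457470751 + 375·781·23623688, 15124·23623688 + 781·457470751) = (13837575261124, 714569313843)
(x_4, y_4) = (15124·13837575261124 + 375·781·714569313843, 15124·714569313843 + 781·13837575261124) = (418558976041008001, 21614292581499376)
(x_5, y_5) = (15124·418558976041008001 + 375·781·21614292581499376, 15124·21614292581499376 + 781·418558976041008001) = (12660571893450834753124, 653789121290623811405)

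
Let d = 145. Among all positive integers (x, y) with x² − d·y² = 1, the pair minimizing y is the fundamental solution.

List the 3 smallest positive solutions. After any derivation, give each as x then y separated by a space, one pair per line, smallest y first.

d=145: √d = [12; 24] (ℓ=1, odd), read p_1/q_1
step 0: (12, 1)  from 12·(1,0) + (0,1)
step 1: (289, 24)  from 24·(12,1) + (1,0)
fundamental: x₁=289, y₁=24  (since 83521 − 145·576 = 1)
(x_2, y_2) = (289·289 + 145·24·24, 289·24 + 24·289) = (167041, 13872)
(x_3, y_3) = (289·167041 + 145·24·13872, 289·13872 + 24·167041) = (96549409, 8017992)

289 24
167041 13872
96549409 8017992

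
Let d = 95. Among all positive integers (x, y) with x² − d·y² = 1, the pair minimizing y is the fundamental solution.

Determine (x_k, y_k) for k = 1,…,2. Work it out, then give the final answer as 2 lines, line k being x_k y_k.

d=95: √d = [9; 1,2,1,18] (ℓ=4, even), read p_3/q_3
i=0: a=9 ⇒ p=9, q=1
…
i=2: a=2 ⇒ p=29, q=3
i=3: a=1 ⇒ p=39, q=4
(x₁, y₁) = (39, 4);  39² − 95·4² = 1 ✓
(x_2, y_2) = (39·39 + 95·4·4, 39·4 + 4·39) = (3041, 312)

39 4
3041 312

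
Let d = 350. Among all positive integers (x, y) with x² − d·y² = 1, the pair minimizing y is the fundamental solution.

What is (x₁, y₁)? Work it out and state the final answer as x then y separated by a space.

d=350: √d = [18; 1,2,2,2,1,36] (ℓ=6, even), read p_5/q_5
k=0  a_k=18  p_k/q_k = 18/1
…
k=2  a_k=2  p_k/q_k = 56/3
…
k=4  a_k=2  p_k/q_k = 318/17
k=5  a_k=1  p_k/q_k = 449/24
(x₁, y₁) = (449, 24);  449² − 350·24² = 1 ✓

449 24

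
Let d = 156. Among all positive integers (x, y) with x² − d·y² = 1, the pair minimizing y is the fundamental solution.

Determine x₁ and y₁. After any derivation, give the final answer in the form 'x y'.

25 2

d=156: √d = [12; 2,24] (ℓ=2, even), read p_1/q_1
k=0  a_k=12  p_k/q_k = 12/1
k=1  a_k=2  p_k/q_k = 25/2
→ (25, 2).  Check: 25²=625, 156·2²=624, difference 1.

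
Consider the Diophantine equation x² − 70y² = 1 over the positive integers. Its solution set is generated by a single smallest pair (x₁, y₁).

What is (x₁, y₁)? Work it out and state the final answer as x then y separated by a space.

251 30

√70 = [8; 2,1,2,1,2,16, …], period ℓ=6 (even) → k=5
step 0: (8, 1)  from 8·(1,0) + (0,1)
step 1: (17, 2)  from 2·(8,1) + (1,0)
step 2: (25, 3)  from 1·(17,2) + (8,1)
step 3: (67, 8)  from 2·(25,3) + (17,2)
step 4: (92, 11)  from 1·(67,8) + (25,3)
step 5: (251, 30)  from 2·(92,11) + (67,8)
(x₁, y₁) = (251, 30);  251² − 70·30² = 1 ✓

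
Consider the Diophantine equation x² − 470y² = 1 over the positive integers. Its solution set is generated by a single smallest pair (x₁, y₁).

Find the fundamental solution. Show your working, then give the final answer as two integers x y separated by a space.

√470 → a₀=21, period (1,2,8,2,1,42); ℓ=6 even so k=5
k=0  a_k=21  p_k/q_k = 21/1
k=1  a_k=1  p_k/q_k = 22/1
…
k=4  a_k=2  p_k/q_k = 1149/53
k=5  a_k=1  p_k/q_k = 1691/78
fundamental: x₁=1691, y₁=78  (since 2859481 − 470·6084 = 1)

1691 78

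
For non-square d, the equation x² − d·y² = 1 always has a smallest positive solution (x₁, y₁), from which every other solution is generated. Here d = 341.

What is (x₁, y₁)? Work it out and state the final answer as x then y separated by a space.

√341 → a₀=18, period (2,6,1,8,2,…,6,2,36); ℓ=14 even so k=13
a_0=18:  p_0=18·1+0=18,  q_0=18·0+1=1
a_1=2:  p_1=2·18+1=37,  q_1=2·1+0=2
…
a_3=1:  p_3=1·240+37=277,  q_3=1·13+2=15
a_4=8:  p_4=8·277+240=2456,  q_4=8·15+13=133
a_5=2:  p_5=2·2456+277=5189,  q_5=2·133+15=281
…
a_7=2:  p_7=2·7645+5189=20479,  q_7=2·414+281=1109
a_8=1:  p_8=1·20479+7645=28124,  q_8=1·1109+414=1523
…
a_10=8:  p_10=8·76727+28124=641940,  q_10=8·4155+1523=34763
a_11=1:  p_11=1·641940+76727=718667,  q_11=1·34763+4155=38918
a_12=6:  p_12=6·718667+641940=4953942,  q_12=6·38918+34763=268271
a_13=2:  p_13=2·4953942+718667=10626551,  q_13=2·268271+38918=575460
fundamental: x₁=10626551, y₁=575460  (since 112923586155601 − 341·331154211600 = 1)

10626551 575460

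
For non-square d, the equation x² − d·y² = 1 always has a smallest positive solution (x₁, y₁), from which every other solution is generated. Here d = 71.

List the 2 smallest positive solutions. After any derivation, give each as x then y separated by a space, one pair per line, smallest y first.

[8; 2,2,1,7,1,2,2,16] for √71; ℓ=8 ⇒ convergent index 7
k=0  a_k=8  p_k/q_k = 8/1
…
k=5  a_k=1  p_k/q_k = 514/61
k=6  a_k=2  p_k/q_k = 1483/176
k=7  a_k=2  p_k/q_k = 3480/413
(x₁, y₁) = (3480, 413);  3480² − 71·413² = 1 ✓
n=2: (3480,413)∘(3480,413) = (3480·3480+71·413·413, 3480·413+413·3480) = (24220799,2874480)

3480 413
24220799 2874480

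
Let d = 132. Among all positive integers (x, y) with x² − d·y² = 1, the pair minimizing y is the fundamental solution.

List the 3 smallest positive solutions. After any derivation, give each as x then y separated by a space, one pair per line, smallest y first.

[11; 2,22] for √132; ℓ=2 ⇒ convergent index 1
k=0  a_k=11  p_k/q_k = 11/1
k=1  a_k=2  p_k/q_k = 23/2
fundamental: x₁=23, y₁=2  (since 529 − 132·4 = 1)
n=2: (23,2)∘(23,2) = (23·23+132·2·2, 23·2+2·23) = (1057,92)
n=3: (1057,92)∘(23,2) = (23·1057+132·2·92, 23·92+2·1057) = (48599,4230)

23 2
1057 92
48599 4230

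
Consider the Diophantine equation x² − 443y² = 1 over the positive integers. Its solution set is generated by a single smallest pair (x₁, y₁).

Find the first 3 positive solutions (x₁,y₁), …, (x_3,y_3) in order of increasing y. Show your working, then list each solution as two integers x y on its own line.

√443 = [21; 21,42, …], period ℓ=2 (even) → k=1
step 0: (21, 1)  from 21·(1,0) + (0,1)
step 1: (442, 21)  from 21·(21,1) + (1,0)
fundamental: x₁=442, y₁=21  (since 195364 − 443·441 = 1)
n=2: (442,21)∘(442,21) = (442·442+443·21·21, 442·21+21·442) = (390727,18564)
n=3: (390727,18564)∘(442,21) = (442·390727+443·21·18564, 442·18564+21·390727) = (345402226,16410555)

442 21
390727 18564
345402226 16410555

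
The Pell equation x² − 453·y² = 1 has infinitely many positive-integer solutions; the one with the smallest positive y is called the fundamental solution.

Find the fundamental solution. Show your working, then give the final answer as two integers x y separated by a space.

d=453: √d = [21; 3,1,1,10,14,10,1,1,3,42] (ℓ=10, even), read p_9/q_9
i=0: a=21 ⇒ p=21, q=1
i=1: a=3 ⇒ p=64, q=3
…
i=4: a=10 ⇒ p=1575, q=74
…
i=6: a=10 ⇒ p=223565, q=10504
i=7: a=1 ⇒ p=245764, q=11547
i=8: a=1 ⇒ p=469329, q=22051
i=9: a=3 ⇒ p=1653751, q=77700
fundamental: x₁=1653751, y₁=77700  (since 2734892370001 − 453·6037290000 = 1)

1653751 77700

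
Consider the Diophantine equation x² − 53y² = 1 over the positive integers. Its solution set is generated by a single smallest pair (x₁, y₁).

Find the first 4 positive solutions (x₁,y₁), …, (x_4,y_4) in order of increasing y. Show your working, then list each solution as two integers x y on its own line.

66249 9100
8777860001 1205731800
1163048894346249 159757052027300
154101652394311440001 21167489878307463600

d=53: √d = [7; 3,1,1,3,14] (ℓ=5, odd), read p_9/q_9
step 0: (7, 1)  from 7·(1,0) + (0,1)
…
step 8: (18557, 2549)  from 1·(10578,1453) + (7979,1096)
step 9: (66249, 9100)  from 3·(18557,2549) + (10578,1453)
(x₁, y₁) = (66249, 9100);  66249² − 53·9100² = 1 ✓
n=2: (66249,9100)∘(66249,9100) = (66249·66249+53·9100·9100, 66249·9100+9100·66249) = (8777860001,1205731800)
n=3: (8777860001,1205731800)∘(66249,9100) = (66249·8777860001+53·9100·1205731800, 66249·1205731800+9100·8777860001) = (1163048894346249,159757052027300)
n=4: (1163048894346249,159757052027300)∘(66249,9100) = (66249·1163048894346249+53·9100·159757052027300, 66249·159757052027300+9100·1163048894346249) = (154101652394311440001,21167489878307463600)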